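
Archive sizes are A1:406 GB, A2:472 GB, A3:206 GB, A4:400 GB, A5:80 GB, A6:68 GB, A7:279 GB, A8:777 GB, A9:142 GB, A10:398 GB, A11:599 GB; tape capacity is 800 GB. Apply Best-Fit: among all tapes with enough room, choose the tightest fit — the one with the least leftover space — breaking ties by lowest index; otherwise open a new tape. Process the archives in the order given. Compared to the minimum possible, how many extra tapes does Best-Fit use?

Best-Fit: [406,68,279] [472,206,80] [400,142] [777] [398] [599] → 6 tapes.
Total size 3827 GB; any packing needs at least ⌈3827/800⌉ = 5 tapes.
An optimal packing achieves that bound: [777] [599,142] [472,279] [406,206,80,68] [400,398] → 5 tapes.
Excess: 6 − 5 = 1.

1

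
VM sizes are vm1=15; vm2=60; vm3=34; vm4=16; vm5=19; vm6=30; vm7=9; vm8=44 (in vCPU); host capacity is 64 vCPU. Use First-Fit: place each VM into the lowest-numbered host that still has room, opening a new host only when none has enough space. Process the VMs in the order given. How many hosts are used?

vm1 (15 vCPU) → host 1 (remaining 49 vCPU)
vm2 (60 vCPU) → host 2 (remaining 4 vCPU)
vm3 (34 vCPU) → host 1 (remaining 15 vCPU)
vm4 (16 vCPU) → host 3 (remaining 48 vCPU)
vm5 (19 vCPU) → host 3 (remaining 29 vCPU)
vm6 (30 vCPU) → host 4 (remaining 34 vCPU)
vm7 (9 vCPU) → host 1 (remaining 6 vCPU)
vm8 (44 vCPU) → host 5 (remaining 20 vCPU)

5 hosts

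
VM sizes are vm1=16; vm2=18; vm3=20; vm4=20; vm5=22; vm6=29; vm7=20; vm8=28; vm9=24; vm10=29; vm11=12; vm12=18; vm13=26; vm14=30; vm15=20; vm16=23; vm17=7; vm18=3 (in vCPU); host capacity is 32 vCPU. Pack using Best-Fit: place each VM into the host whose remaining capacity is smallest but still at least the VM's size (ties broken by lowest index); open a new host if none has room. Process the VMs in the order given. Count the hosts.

vm1 (16 vCPU) → host 1 (remaining 16 vCPU)
vm2 (18 vCPU) → host 2 (remaining 14 vCPU)
vm3 (20 vCPU) → host 3 (remaining 12 vCPU)
vm4 (20 vCPU) → host 4 (remaining 12 vCPU)
vm5 (22 vCPU) → host 5 (remaining 10 vCPU)
vm6 (29 vCPU) → host 6 (remaining 3 vCPU)
vm7 (20 vCPU) → host 7 (remaining 12 vCPU)
vm8 (28 vCPU) → host 8 (remaining 4 vCPU)
vm9 (24 vCPU) → host 9 (remaining 8 vCPU)
vm10 (29 vCPU) → host 10 (remaining 3 vCPU)
vm11 (12 vCPU) → host 3 (remaining 0 vCPU)
vm12 (18 vCPU) → host 11 (remaining 14 vCPU)
vm13 (26 vCPU) → host 12 (remaining 6 vCPU)
vm14 (30 vCPU) → host 13 (remaining 2 vCPU)
vm15 (20 vCPU) → host 14 (remaining 12 vCPU)
vm16 (23 vCPU) → host 15 (remaining 9 vCPU)
vm17 (7 vCPU) → host 9 (remaining 1 vCPU)
vm18 (3 vCPU) → host 6 (remaining 0 vCPU)

15 hosts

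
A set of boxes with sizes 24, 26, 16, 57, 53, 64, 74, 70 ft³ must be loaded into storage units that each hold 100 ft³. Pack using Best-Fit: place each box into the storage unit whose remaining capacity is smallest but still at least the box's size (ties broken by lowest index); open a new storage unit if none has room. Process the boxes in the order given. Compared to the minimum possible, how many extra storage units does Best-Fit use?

Best-Fit: [24,26,16] [57] [53] [64] [74] [70] → 6 storage units.
5 boxes exceed 50 ft³ (half the capacity), and no two of those can share a storage unit, so at least 5 storage units are needed.
An optimal packing achieves that bound: [74,26] [70,24] [64,16] [57] [53] → 5 storage units.
Excess: 6 − 5 = 1.

1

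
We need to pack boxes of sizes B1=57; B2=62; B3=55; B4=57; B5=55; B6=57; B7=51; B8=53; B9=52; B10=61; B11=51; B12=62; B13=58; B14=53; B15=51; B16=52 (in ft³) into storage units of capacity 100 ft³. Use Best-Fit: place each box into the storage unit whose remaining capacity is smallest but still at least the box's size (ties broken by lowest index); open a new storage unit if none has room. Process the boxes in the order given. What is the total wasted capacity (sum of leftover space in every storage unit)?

Put B1 (57 ft³) in storage unit 1; 43 ft³ remain.
Put B2 (62 ft³) in storage unit 2; 38 ft³ remain.
Put B3 (55 ft³) in storage unit 3; 45 ft³ remain.
Put B4 (57 ft³) in storage unit 4; 43 ft³ remain.
Put B5 (55 ft³) in storage unit 5; 45 ft³ remain.
Put B6 (57 ft³) in storage unit 6; 43 ft³ remain.
Put B7 (51 ft³) in storage unit 7; 49 ft³ remain.
Put B8 (53 ft³) in storage unit 8; 47 ft³ remain.
Put B9 (52 ft³) in storage unit 9; 48 ft³ remain.
Put B10 (61 ft³) in storage unit 10; 39 ft³ remain.
Put B11 (51 ft³) in storage unit 11; 49 ft³ remain.
Put B12 (62 ft³) in storage unit 12; 38 ft³ remain.
Put B13 (58 ft³) in storage unit 13; 42 ft³ remain.
Put B14 (53 ft³) in storage unit 14; 47 ft³ remain.
Put B15 (51 ft³) in storage unit 15; 49 ft³ remain.
Put B16 (52 ft³) in storage unit 16; 48 ft³ remain.
16 storage units × 100 ft³ = 1600 ft³; used 887 ft³; unused 713 ft³.

713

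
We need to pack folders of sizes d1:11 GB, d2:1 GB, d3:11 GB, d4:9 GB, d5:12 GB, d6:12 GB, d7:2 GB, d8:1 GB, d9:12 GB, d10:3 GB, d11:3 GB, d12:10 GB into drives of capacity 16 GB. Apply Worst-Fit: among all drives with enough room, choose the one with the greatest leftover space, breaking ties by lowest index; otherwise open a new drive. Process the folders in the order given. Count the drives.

7

d1 (11 GB) → drive 1 (remaining 5 GB)
d2 (1 GB) → drive 1 (remaining 4 GB)
d3 (11 GB) → drive 2 (remaining 5 GB)
d4 (9 GB) → drive 3 (remaining 7 GB)
d5 (12 GB) → drive 4 (remaining 4 GB)
d6 (12 GB) → drive 5 (remaining 4 GB)
d7 (2 GB) → drive 3 (remaining 5 GB)
d8 (1 GB) → drive 2 (remaining 4 GB)
d9 (12 GB) → drive 6 (remaining 4 GB)
d10 (3 GB) → drive 3 (remaining 2 GB)
d11 (3 GB) → drive 1 (remaining 1 GB)
d12 (10 GB) → drive 7 (remaining 6 GB)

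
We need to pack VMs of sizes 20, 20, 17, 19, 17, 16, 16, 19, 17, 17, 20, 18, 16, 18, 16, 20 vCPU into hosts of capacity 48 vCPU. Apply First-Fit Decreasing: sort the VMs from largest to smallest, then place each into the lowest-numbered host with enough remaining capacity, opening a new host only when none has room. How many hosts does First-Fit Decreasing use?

8 hosts

Sorted descending: 20, 20, 20, 20, 19, 19, 18, 18, 17, 17, 17, 17, 16, 16, 16, 16.
Put 20 vCPU in host 1; 28 vCPU remain.
Put 20 vCPU in host 1; 8 vCPU remain.
Put 20 vCPU in host 2; 28 vCPU remain.
Put 20 vCPU in host 2; 8 vCPU remain.
Put 19 vCPU in host 3; 29 vCPU remain.
Put 19 vCPU in host 3; 10 vCPU remain.
Put 18 vCPU in host 4; 30 vCPU remain.
Put 18 vCPU in host 4; 12 vCPU remain.
Put 17 vCPU in host 5; 31 vCPU remain.
Put 17 vCPU in host 5; 14 vCPU remain.
Put 17 vCPU in host 6; 31 vCPU remain.
Put 17 vCPU in host 6; 14 vCPU remain.
Put 16 vCPU in host 7; 32 vCPU remain.
Put 16 vCPU in host 7; 16 vCPU remain.
Put 16 vCPU in host 7; 0 vCPU remain.
Put 16 vCPU in host 8; 32 vCPU remain.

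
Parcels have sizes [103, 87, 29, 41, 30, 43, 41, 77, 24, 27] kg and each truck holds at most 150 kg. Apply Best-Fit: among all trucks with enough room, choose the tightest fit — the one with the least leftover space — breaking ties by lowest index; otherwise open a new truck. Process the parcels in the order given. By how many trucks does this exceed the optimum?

Best-Fit: [103,29] [87,41] [30,43,41,24] [77,27] → 4 trucks.
Total size 502 kg; any packing needs at least ⌈502/150⌉ = 4 trucks.
So 4 is already optimal.

0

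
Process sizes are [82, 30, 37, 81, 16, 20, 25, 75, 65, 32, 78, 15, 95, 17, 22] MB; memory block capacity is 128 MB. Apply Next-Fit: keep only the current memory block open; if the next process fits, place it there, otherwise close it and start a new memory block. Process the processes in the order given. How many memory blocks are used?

8

82 MB → memory block 1 (remaining 46 MB)
30 MB → memory block 1 (remaining 16 MB)
37 MB → memory block 2 (remaining 91 MB)
81 MB → memory block 2 (remaining 10 MB)
16 MB → memory block 3 (remaining 112 MB)
20 MB → memory block 3 (remaining 92 MB)
25 MB → memory block 3 (remaining 67 MB)
75 MB → memory block 4 (remaining 53 MB)
65 MB → memory block 5 (remaining 63 MB)
32 MB → memory block 5 (remaining 31 MB)
78 MB → memory block 6 (remaining 50 MB)
15 MB → memory block 6 (remaining 35 MB)
95 MB → memory block 7 (remaining 33 MB)
17 MB → memory block 7 (remaining 16 MB)
22 MB → memory block 8 (remaining 106 MB)
Final memory blocks: [82,30] [37,81] [16,20,25] [75] [65,32] [78,15] [95,17] [22].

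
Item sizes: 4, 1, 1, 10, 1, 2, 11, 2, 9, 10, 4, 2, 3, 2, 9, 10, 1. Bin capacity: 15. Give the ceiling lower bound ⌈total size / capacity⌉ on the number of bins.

6

Total size = 4 + 1 + 1 + 10 + 1 + 2 + 11 + 2 + 9 + 10 + 4 + 2 + 3 + 2 + 9 + 10 + 1 = 82.
⌈82 / 15⌉ = 6.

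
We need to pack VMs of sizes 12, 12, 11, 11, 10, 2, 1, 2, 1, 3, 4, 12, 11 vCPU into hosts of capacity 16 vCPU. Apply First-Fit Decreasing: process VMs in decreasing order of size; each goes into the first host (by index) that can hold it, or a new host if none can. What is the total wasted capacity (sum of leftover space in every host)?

Sorted descending: 12, 12, 12, 11, 11, 11, 10, 4, 3, 2, 2, 1, 1.
host 1: place 12 vCPU, 4 vCPU left
host 2: place 12 vCPU, 4 vCPU left
host 3: place 12 vCPU, 4 vCPU left
host 4: place 11 vCPU, 5 vCPU left
host 5: place 11 vCPU, 5 vCPU left
host 6: place 11 vCPU, 5 vCPU left
host 7: place 10 vCPU, 6 vCPU left
host 1: place 4 vCPU, 0 vCPU left
host 2: place 3 vCPU, 1 vCPU left
host 3: place 2 vCPU, 2 vCPU left
host 3: place 2 vCPU, 0 vCPU left
host 2: place 1 vCPU, 0 vCPU left
host 4: place 1 vCPU, 4 vCPU left
7 hosts × 16 vCPU = 112 vCPU; used 92 vCPU; unused 20 vCPU.

20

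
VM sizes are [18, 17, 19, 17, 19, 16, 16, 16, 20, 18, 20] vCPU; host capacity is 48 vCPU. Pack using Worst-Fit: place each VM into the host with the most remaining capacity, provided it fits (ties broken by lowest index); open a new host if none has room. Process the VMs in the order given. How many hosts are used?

6

18 vCPU → host 1 (remaining 30 vCPU)
17 vCPU → host 1 (remaining 13 vCPU)
19 vCPU → host 2 (remaining 29 vCPU)
17 vCPU → host 2 (remaining 12 vCPU)
19 vCPU → host 3 (remaining 29 vCPU)
16 vCPU → host 3 (remaining 13 vCPU)
16 vCPU → host 4 (remaining 32 vCPU)
16 vCPU → host 4 (remaining 16 vCPU)
20 vCPU → host 5 (remaining 28 vCPU)
18 vCPU → host 5 (remaining 10 vCPU)
20 vCPU → host 6 (remaining 28 vCPU)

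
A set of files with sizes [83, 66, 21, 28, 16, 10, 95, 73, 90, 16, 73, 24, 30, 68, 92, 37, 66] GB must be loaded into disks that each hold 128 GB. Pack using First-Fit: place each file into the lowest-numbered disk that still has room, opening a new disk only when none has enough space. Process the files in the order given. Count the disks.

9

disk 1: place 83 GB, 45 GB left
disk 2: place 66 GB, 62 GB left
disk 1: place 21 GB, 24 GB left
disk 2: place 28 GB, 34 GB left
disk 1: place 16 GB, 8 GB left
disk 2: place 10 GB, 24 GB left
disk 3: place 95 GB, 33 GB left
disk 4: place 73 GB, 55 GB left
disk 5: place 90 GB, 38 GB left
disk 2: place 16 GB, 8 GB left
disk 6: place 73 GB, 55 GB left
disk 3: place 24 GB, 9 GB left
disk 4: place 30 GB, 25 GB left
disk 7: place 68 GB, 60 GB left
disk 8: place 92 GB, 36 GB left
disk 5: place 37 GB, 1 GB left
disk 9: place 66 GB, 62 GB left
Final disks: [83,21,16] [66,28,10,16] [95,24] [73,30] [90,37] [73] [68] [92] [66].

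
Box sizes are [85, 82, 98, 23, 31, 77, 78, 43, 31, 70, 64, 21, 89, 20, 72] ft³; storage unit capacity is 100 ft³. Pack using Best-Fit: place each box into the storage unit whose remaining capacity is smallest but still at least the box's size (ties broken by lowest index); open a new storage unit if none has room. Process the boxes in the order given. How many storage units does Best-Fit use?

10 storage units

Put 85 ft³ in storage unit 1; 15 ft³ remain.
Put 82 ft³ in storage unit 2; 18 ft³ remain.
Put 98 ft³ in storage unit 3; 2 ft³ remain.
Put 23 ft³ in storage unit 4; 77 ft³ remain.
Put 31 ft³ in storage unit 4; 46 ft³ remain.
Put 77 ft³ in storage unit 5; 23 ft³ remain.
Put 78 ft³ in storage unit 6; 22 ft³ remain.
Put 43 ft³ in storage unit 4; 3 ft³ remain.
Put 31 ft³ in storage unit 7; 69 ft³ remain.
Put 70 ft³ in storage unit 8; 30 ft³ remain.
Put 64 ft³ in storage unit 7; 5 ft³ remain.
Put 21 ft³ in storage unit 6; 1 ft³ remain.
Put 89 ft³ in storage unit 9; 11 ft³ remain.
Put 20 ft³ in storage unit 5; 3 ft³ remain.
Put 72 ft³ in storage unit 10; 28 ft³ remain.
Final storage units: [85] [82] [98] [23,31,43] [77,20] [78,21] [31,64] [70] [89] [72].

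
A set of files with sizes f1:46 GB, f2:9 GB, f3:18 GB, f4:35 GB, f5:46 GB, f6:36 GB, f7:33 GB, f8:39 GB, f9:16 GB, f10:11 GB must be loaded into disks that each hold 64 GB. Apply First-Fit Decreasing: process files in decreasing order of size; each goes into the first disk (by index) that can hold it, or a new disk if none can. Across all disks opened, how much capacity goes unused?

Sorted descending: 46, 46, 39, 36, 35, 33, 18, 16, 11, 9.
disk 1: place 46 GB, 18 GB left
disk 2: place 46 GB, 18 GB left
disk 3: place 39 GB, 25 GB left
disk 4: place 36 GB, 28 GB left
disk 5: place 35 GB, 29 GB left
disk 6: place 33 GB, 31 GB left
disk 1: place 18 GB, 0 GB left
disk 2: place 16 GB, 2 GB left
disk 3: place 11 GB, 14 GB left
disk 3: place 9 GB, 5 GB left
6 disks × 64 GB = 384 GB; used 289 GB; unused 95 GB.

95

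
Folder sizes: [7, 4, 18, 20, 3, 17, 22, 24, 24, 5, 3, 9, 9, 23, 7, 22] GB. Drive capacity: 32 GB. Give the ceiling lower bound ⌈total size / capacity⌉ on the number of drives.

Total size = 7 + 4 + 18 + 20 + 3 + 17 + 22 + 24 + 24 + 5 + 3 + 9 + 9 + 23 + 7 + 22 = 217 GB.
⌈217 / 32⌉ = 7.

7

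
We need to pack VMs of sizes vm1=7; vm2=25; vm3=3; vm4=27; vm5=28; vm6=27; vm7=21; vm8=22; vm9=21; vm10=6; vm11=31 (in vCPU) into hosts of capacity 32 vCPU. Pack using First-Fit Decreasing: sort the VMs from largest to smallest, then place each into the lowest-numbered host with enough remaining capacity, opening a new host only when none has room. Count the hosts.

Sorted descending: 31, 28, 27, 27, 25, 22, 21, 21, 7, 6, 3.
host 1: place 31 vCPU, 1 vCPU left
host 2: place 28 vCPU, 4 vCPU left
host 3: place 27 vCPU, 5 vCPU left
host 4: place 27 vCPU, 5 vCPU left
host 5: place 25 vCPU, 7 vCPU left
host 6: place 22 vCPU, 10 vCPU left
host 7: place 21 vCPU, 11 vCPU left
host 8: place 21 vCPU, 11 vCPU left
host 5: place 7 vCPU, 0 vCPU left
host 6: place 6 vCPU, 4 vCPU left
host 2: place 3 vCPU, 1 vCPU left
Final hosts: [31] [28,3] [27] [27] [25,7] [22,6] [21] [21].

8 hosts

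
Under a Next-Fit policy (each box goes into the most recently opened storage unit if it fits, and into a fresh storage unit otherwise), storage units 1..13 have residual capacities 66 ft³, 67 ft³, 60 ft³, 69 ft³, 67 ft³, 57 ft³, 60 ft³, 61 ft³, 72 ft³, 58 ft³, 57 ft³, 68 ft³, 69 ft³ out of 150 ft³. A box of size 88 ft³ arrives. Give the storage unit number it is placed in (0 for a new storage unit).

Next-Fit only looks at storage unit 13, which has 69 ft³ free.
88 ft³ does not fit, so a new storage unit is opened.

0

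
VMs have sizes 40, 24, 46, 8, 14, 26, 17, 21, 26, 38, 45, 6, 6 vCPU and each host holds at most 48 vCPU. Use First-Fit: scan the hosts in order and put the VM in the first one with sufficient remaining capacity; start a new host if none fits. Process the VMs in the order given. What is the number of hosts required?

host 1: place 40 vCPU, 8 vCPU left
host 2: place 24 vCPU, 24 vCPU left
host 3: place 46 vCPU, 2 vCPU left
host 1: place 8 vCPU, 0 vCPU left
host 2: place 14 vCPU, 10 vCPU left
host 4: place 26 vCPU, 22 vCPU left
host 4: place 17 vCPU, 5 vCPU left
host 5: place 21 vCPU, 27 vCPU left
host 5: place 26 vCPU, 1 vCPU left
host 6: place 38 vCPU, 10 vCPU left
host 7: place 45 vCPU, 3 vCPU left
host 2: place 6 vCPU, 4 vCPU left
host 6: place 6 vCPU, 4 vCPU left

7 hosts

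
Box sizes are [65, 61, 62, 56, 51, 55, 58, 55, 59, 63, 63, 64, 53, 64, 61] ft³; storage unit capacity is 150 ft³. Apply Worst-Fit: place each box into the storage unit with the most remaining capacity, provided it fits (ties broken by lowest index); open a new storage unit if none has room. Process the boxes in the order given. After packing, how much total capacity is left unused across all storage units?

65 ft³ → storage unit 1 (remaining 85 ft³)
61 ft³ → storage unit 1 (remaining 24 ft³)
62 ft³ → storage unit 2 (remaining 88 ft³)
56 ft³ → storage unit 2 (remaining 32 ft³)
51 ft³ → storage unit 3 (remaining 99 ft³)
55 ft³ → storage unit 3 (remaining 44 ft³)
58 ft³ → storage unit 4 (remaining 92 ft³)
55 ft³ → storage unit 4 (remaining 37 ft³)
59 ft³ → storage unit 5 (remaining 91 ft³)
63 ft³ → storage unit 5 (remaining 28 ft³)
63 ft³ → storage unit 6 (remaining 87 ft³)
64 ft³ → storage unit 6 (remaining 23 ft³)
53 ft³ → storage unit 7 (remaining 97 ft³)
64 ft³ → storage unit 7 (remaining 33 ft³)
61 ft³ → storage unit 8 (remaining 89 ft³)
8 storage units × 150 ft³ = 1200 ft³; used 890 ft³; unused 310 ft³.

310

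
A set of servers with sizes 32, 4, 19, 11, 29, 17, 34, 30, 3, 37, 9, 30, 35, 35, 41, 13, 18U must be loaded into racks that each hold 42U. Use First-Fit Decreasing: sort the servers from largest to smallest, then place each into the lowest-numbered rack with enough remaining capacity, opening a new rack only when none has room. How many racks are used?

11 racks

Sorted descending: 41, 37, 35, 35, 34, 32, 30, 30, 29, 19, 18, 17, 13, 11, 9, 4, 3.
Put 41U in rack 1; 1U remain.
Put 37U in rack 2; 5U remain.
Put 35U in rack 3; 7U remain.
Put 35U in rack 4; 7U remain.
Put 34U in rack 5; 8U remain.
Put 32U in rack 6; 10U remain.
Put 30U in rack 7; 12U remain.
Put 30U in rack 8; 12U remain.
Put 29U in rack 9; 13U remain.
Put 19U in rack 10; 23U remain.
Put 18U in rack 10; 5U remain.
Put 17U in rack 11; 25U remain.
Put 13U in rack 9; 0U remain.
Put 11U in rack 7; 1U remain.
Put 9U in rack 6; 1U remain.
Put 4U in rack 2; 1U remain.
Put 3U in rack 3; 4U remain.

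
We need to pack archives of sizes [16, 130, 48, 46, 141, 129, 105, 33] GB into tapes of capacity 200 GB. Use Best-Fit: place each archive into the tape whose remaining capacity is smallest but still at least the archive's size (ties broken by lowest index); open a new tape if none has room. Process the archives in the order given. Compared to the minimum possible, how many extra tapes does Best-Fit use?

0

Best-Fit: [16,130,48] [46,141] [129,33] [105] → 4 tapes.
Total size 648 GB; any packing needs at least ⌈648/200⌉ = 4 tapes.
So 4 is already optimal.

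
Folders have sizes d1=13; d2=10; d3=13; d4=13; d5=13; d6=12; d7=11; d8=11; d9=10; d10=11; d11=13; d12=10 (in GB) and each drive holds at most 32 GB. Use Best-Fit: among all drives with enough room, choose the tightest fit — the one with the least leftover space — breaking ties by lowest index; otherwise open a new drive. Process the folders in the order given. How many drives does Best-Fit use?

6 drives

Put d1 (13 GB) in drive 1; 19 GB remain.
Put d2 (10 GB) in drive 1; 9 GB remain.
Put d3 (13 GB) in drive 2; 19 GB remain.
Put d4 (13 GB) in drive 2; 6 GB remain.
Put d5 (13 GB) in drive 3; 19 GB remain.
Put d6 (12 GB) in drive 3; 7 GB remain.
Put d7 (11 GB) in drive 4; 21 GB remain.
Put d8 (11 GB) in drive 4; 10 GB remain.
Put d9 (10 GB) in drive 4; 0 GB remain.
Put d10 (11 GB) in drive 5; 21 GB remain.
Put d11 (13 GB) in drive 5; 8 GB remain.
Put d12 (10 GB) in drive 6; 22 GB remain.
Final drives: [13,10] [13,13] [13,12] [11,11,10] [11,13] [10].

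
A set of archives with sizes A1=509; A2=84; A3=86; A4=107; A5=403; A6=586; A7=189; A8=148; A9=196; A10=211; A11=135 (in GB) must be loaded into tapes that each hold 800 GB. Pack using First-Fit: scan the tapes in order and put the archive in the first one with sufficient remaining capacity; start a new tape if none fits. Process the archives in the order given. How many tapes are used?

A1 (509 GB) → tape 1 (remaining 291 GB)
A2 (84 GB) → tape 1 (remaining 207 GB)
A3 (86 GB) → tape 1 (remaining 121 GB)
A4 (107 GB) → tape 1 (remaining 14 GB)
A5 (403 GB) → tape 2 (remaining 397 GB)
A6 (586 GB) → tape 3 (remaining 214 GB)
A7 (189 GB) → tape 2 (remaining 208 GB)
A8 (148 GB) → tape 2 (remaining 60 GB)
A9 (196 GB) → tape 3 (remaining 18 GB)
A10 (211 GB) → tape 4 (remaining 589 GB)
A11 (135 GB) → tape 4 (remaining 454 GB)

4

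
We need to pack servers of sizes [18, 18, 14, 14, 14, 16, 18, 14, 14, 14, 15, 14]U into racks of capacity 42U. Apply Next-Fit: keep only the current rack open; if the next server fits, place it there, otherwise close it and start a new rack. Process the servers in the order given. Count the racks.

18U → rack 1 (remaining 24U)
18U → rack 1 (remaining 6U)
14U → rack 2 (remaining 28U)
14U → rack 2 (remaining 14U)
14U → rack 2 (remaining 0U)
16U → rack 3 (remaining 26U)
18U → rack 3 (remaining 8U)
14U → rack 4 (remaining 28U)
14U → rack 4 (remaining 14U)
14U → rack 4 (remaining 0U)
15U → rack 5 (remaining 27U)
14U → rack 5 (remaining 13U)

5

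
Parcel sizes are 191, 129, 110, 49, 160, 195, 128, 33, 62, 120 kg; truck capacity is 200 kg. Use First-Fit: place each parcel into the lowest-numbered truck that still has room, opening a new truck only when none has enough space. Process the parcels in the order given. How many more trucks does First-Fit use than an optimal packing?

First-Fit: [191] [129,49] [110,33] [160] [195] [128,62] [120] → 7 trucks.
7 parcels exceed 100 kg (half the capacity), and no two of those can share a truck, so at least 7 trucks are needed.
So 7 is already optimal.

0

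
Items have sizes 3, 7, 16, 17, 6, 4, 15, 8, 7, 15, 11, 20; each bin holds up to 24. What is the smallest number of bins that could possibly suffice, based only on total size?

6

Total size = 3 + 7 + 16 + 17 + 6 + 4 + 15 + 8 + 7 + 15 + 11 + 20 = 129.
⌈129 / 24⌉ = 6.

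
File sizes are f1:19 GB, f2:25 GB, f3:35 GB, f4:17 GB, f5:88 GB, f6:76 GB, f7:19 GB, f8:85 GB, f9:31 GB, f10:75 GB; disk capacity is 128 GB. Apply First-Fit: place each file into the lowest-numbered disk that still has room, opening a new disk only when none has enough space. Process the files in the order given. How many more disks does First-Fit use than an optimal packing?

1

First-Fit: [19,25,35,17,19] [88,31] [76] [85] [75] → 5 disks.
Total size 470 GB; any packing needs at least ⌈470/128⌉ = 4 disks.
An optimal packing achieves that bound: [88,35] [85,31] [76,25,19] [75,19,17] → 4 disks.
Excess: 5 − 4 = 1.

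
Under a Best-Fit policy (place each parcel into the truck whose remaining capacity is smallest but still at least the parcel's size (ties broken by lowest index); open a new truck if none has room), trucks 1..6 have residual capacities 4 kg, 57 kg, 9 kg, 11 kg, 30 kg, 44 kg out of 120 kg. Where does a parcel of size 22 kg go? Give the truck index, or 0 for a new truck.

Trucks with room: truck 2 (57 kg), truck 5 (30 kg), truck 6 (44 kg).
Tightest fit is truck 5 with 30 kg free.

5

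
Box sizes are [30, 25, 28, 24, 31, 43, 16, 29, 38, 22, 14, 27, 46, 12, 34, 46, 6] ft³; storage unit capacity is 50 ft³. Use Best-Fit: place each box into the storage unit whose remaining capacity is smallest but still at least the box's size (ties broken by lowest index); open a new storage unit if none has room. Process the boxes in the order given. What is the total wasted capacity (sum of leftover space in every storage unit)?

30 ft³ → storage unit 1 (remaining 20 ft³)
25 ft³ → storage unit 2 (remaining 25 ft³)
28 ft³ → storage unit 3 (remaining 22 ft³)
24 ft³ → storage unit 2 (remaining 1 ft³)
31 ft³ → storage unit 4 (remaining 19 ft³)
43 ft³ → storage unit 5 (remaining 7 ft³)
16 ft³ → storage unit 4 (remaining 3 ft³)
29 ft³ → storage unit 6 (remaining 21 ft³)
38 ft³ → storage unit 7 (remaining 12 ft³)
22 ft³ → storage unit 3 (remaining 0 ft³)
14 ft³ → storage unit 1 (remaining 6 ft³)
27 ft³ → storage unit 8 (remaining 23 ft³)
46 ft³ → storage unit 9 (remaining 4 ft³)
12 ft³ → storage unit 7 (remaining 0 ft³)
34 ft³ → storage unit 10 (remaining 16 ft³)
46 ft³ → storage unit 11 (remaining 4 ft³)
6 ft³ → storage unit 1 (remaining 0 ft³)
11 storage units × 50 ft³ = 550 ft³; used 471 ft³; unused 79 ft³.

79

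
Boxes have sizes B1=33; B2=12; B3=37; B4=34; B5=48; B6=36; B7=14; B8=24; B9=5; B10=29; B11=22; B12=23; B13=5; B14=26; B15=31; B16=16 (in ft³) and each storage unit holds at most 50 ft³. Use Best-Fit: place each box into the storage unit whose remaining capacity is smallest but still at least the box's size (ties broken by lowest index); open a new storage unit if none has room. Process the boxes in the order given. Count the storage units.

B1 (33 ft³) → storage unit 1 (remaining 17 ft³)
B2 (12 ft³) → storage unit 1 (remaining 5 ft³)
B3 (37 ft³) → storage unit 2 (remaining 13 ft³)
B4 (34 ft³) → storage unit 3 (remaining 16 ft³)
B5 (48 ft³) → storage unit 4 (remaining 2 ft³)
B6 (36 ft³) → storage unit 5 (remaining 14 ft³)
B7 (14 ft³) → storage unit 5 (remaining 0 ft³)
B8 (24 ft³) → storage unit 6 (remaining 26 ft³)
B9 (5 ft³) → storage unit 1 (remaining 0 ft³)
B10 (29 ft³) → storage unit 7 (remaining 21 ft³)
B11 (22 ft³) → storage unit 6 (remaining 4 ft³)
B12 (23 ft³) → storage unit 8 (remaining 27 ft³)
B13 (5 ft³) → storage unit 2 (remaining 8 ft³)
B14 (26 ft³) → storage unit 8 (remaining 1 ft³)
B15 (31 ft³) → storage unit 9 (remaining 19 ft³)
B16 (16 ft³) → storage unit 3 (remaining 0 ft³)
Final storage units: [33,12,5] [37,5] [34,16] [48] [36,14] [24,22] [29] [23,26] [31].

9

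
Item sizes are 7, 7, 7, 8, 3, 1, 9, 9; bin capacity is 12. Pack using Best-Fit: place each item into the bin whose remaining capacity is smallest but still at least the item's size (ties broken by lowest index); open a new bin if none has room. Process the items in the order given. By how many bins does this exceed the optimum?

Best-Fit: [7] [7] [7] [8,3,1] [9] [9] → 6 bins.
6 items exceed 6 (half the capacity), and no two of those can share a bin, so at least 6 bins are needed.
So 6 is already optimal.

0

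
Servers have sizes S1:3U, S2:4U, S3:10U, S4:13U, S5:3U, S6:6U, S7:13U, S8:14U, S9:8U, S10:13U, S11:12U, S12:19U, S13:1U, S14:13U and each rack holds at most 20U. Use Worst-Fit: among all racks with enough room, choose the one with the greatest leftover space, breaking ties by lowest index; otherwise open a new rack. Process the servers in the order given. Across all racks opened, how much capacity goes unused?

S1 (3U) → rack 1 (remaining 17U)
S2 (4U) → rack 1 (remaining 13U)
S3 (10U) → rack 1 (remaining 3U)
S4 (13U) → rack 2 (remaining 7U)
S5 (3U) → rack 2 (remaining 4U)
S6 (6U) → rack 3 (remaining 14U)
S7 (13U) → rack 3 (remaining 1U)
S8 (14U) → rack 4 (remaining 6U)
S9 (8U) → rack 5 (remaining 12U)
S10 (13U) → rack 6 (remaining 7U)
S11 (12U) → rack 5 (remaining 0U)
S12 (19U) → rack 7 (remaining 1U)
S13 (1U) → rack 6 (remaining 6U)
S14 (13U) → rack 8 (remaining 7U)
8 racks × 20U = 160U; used 132U; unused 28U.

28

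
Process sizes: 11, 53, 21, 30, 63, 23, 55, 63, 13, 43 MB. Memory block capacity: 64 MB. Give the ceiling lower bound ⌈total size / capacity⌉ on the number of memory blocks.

Total size = 11 + 53 + 21 + 30 + 63 + 23 + 55 + 63 + 13 + 43 = 375 MB.
⌈375 / 64⌉ = 6.

6 memory blocks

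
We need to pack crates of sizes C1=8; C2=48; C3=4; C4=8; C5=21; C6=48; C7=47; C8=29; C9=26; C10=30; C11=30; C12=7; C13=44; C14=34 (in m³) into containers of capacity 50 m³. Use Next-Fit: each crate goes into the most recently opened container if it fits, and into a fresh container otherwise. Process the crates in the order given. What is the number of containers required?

Put C1 (8 m³) in container 1; 42 m³ remain.
Put C2 (48 m³) in container 2; 2 m³ remain.
Put C3 (4 m³) in container 3; 46 m³ remain.
Put C4 (8 m³) in container 3; 38 m³ remain.
Put C5 (21 m³) in container 3; 17 m³ remain.
Put C6 (48 m³) in container 4; 2 m³ remain.
Put C7 (47 m³) in container 5; 3 m³ remain.
Put C8 (29 m³) in container 6; 21 m³ remain.
Put C9 (26 m³) in container 7; 24 m³ remain.
Put C10 (30 m³) in container 8; 20 m³ remain.
Put C11 (30 m³) in container 9; 20 m³ remain.
Put C12 (7 m³) in container 9; 13 m³ remain.
Put C13 (44 m³) in container 10; 6 m³ remain.
Put C14 (34 m³) in container 11; 16 m³ remain.

11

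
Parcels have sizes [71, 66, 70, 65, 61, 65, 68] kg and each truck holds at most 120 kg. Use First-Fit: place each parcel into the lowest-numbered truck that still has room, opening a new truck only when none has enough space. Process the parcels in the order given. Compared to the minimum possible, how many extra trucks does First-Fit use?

0

First-Fit: [71] [66] [70] [65] [61] [65] [68] → 7 trucks.
7 parcels exceed 60 kg (half the capacity), and no two of those can share a truck, so at least 7 trucks are needed.
So 7 is already optimal.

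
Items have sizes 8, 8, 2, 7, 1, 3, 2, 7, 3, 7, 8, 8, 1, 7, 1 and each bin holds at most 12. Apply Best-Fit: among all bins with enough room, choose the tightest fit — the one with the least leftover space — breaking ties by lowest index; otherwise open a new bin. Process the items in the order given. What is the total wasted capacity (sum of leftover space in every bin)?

Put 8 in bin 1; 4 remain.
Put 8 in bin 2; 4 remain.
Put 2 in bin 1; 2 remain.
Put 7 in bin 3; 5 remain.
Put 1 in bin 1; 1 remain.
Put 3 in bin 2; 1 remain.
Put 2 in bin 3; 3 remain.
Put 7 in bin 4; 5 remain.
Put 3 in bin 3; 0 remain.
Put 7 in bin 5; 5 remain.
Put 8 in bin 6; 4 remain.
Put 8 in bin 7; 4 remain.
Put 1 in bin 1; 0 remain.
Put 7 in bin 8; 5 remain.
Put 1 in bin 2; 0 remain.
8 bins × 12 = 96; used 73; unused 23.

23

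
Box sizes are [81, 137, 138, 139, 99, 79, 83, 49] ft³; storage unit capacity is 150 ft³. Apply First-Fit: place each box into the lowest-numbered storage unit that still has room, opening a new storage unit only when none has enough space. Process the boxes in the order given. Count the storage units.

Put 81 ft³ in storage unit 1; 69 ft³ remain.
Put 137 ft³ in storage unit 2; 13 ft³ remain.
Put 138 ft³ in storage unit 3; 12 ft³ remain.
Put 139 ft³ in storage unit 4; 11 ft³ remain.
Put 99 ft³ in storage unit 5; 51 ft³ remain.
Put 79 ft³ in storage unit 6; 71 ft³ remain.
Put 83 ft³ in storage unit 7; 67 ft³ remain.
Put 49 ft³ in storage unit 1; 20 ft³ remain.

7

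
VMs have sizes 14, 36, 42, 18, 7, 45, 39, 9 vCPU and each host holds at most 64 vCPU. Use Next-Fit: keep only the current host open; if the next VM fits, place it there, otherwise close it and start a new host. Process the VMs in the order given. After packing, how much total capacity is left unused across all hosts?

46

host 1: place 14 vCPU, 50 vCPU left
host 1: place 36 vCPU, 14 vCPU left
host 2: place 42 vCPU, 22 vCPU left
host 2: place 18 vCPU, 4 vCPU left
host 3: place 7 vCPU, 57 vCPU left
host 3: place 45 vCPU, 12 vCPU left
host 4: place 39 vCPU, 25 vCPU left
host 4: place 9 vCPU, 16 vCPU left
4 hosts × 64 vCPU = 256 vCPU; used 210 vCPU; unused 46 vCPU.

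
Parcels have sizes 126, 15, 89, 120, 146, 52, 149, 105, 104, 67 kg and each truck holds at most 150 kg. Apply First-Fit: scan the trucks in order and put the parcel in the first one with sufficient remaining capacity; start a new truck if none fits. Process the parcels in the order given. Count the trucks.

126 kg → truck 1 (remaining 24 kg)
15 kg → truck 1 (remaining 9 kg)
89 kg → truck 2 (remaining 61 kg)
120 kg → truck 3 (remaining 30 kg)
146 kg → truck 4 (remaining 4 kg)
52 kg → truck 2 (remaining 9 kg)
149 kg → truck 5 (remaining 1 kg)
105 kg → truck 6 (remaining 45 kg)
104 kg → truck 7 (remaining 46 kg)
67 kg → truck 8 (remaining 83 kg)

8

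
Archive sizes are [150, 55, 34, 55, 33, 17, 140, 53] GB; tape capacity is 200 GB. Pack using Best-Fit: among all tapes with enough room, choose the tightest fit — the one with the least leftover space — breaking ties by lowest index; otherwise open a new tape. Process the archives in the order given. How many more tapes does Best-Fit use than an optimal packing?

0

Best-Fit: [150,34] [55,55,33,17] [140,53] → 3 tapes.
Total size 537 GB; any packing needs at least ⌈537/200⌉ = 3 tapes.
So 3 is already optimal.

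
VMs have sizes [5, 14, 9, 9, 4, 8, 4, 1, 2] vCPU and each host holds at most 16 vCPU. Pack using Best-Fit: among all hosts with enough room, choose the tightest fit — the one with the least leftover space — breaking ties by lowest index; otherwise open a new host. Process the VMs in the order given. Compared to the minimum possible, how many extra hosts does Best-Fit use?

0

Best-Fit: [5,9,1] [14,2] [9,4] [8,4] → 4 hosts.
Total size 56 vCPU; any packing needs at least ⌈56/16⌉ = 4 hosts.
So 4 is already optimal.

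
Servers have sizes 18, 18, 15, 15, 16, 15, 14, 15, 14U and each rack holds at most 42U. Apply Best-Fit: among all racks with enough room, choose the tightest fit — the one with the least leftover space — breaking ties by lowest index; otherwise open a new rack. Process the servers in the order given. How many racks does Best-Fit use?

5

Put 18U in rack 1; 24U remain.
Put 18U in rack 1; 6U remain.
Put 15U in rack 2; 27U remain.
Put 15U in rack 2; 12U remain.
Put 16U in rack 3; 26U remain.
Put 15U in rack 3; 11U remain.
Put 14U in rack 4; 28U remain.
Put 15U in rack 4; 13U remain.
Put 14U in rack 5; 28U remain.
Final racks: [18,18] [15,15] [16,15] [14,15] [14].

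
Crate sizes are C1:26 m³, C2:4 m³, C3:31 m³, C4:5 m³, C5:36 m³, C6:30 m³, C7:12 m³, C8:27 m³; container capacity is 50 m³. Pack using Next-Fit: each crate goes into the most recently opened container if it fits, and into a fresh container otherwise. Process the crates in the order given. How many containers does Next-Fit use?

C1 (26 m³) → container 1 (remaining 24 m³)
C2 (4 m³) → container 1 (remaining 20 m³)
C3 (31 m³) → container 2 (remaining 19 m³)
C4 (5 m³) → container 2 (remaining 14 m³)
C5 (36 m³) → container 3 (remaining 14 m³)
C6 (30 m³) → container 4 (remaining 20 m³)
C7 (12 m³) → container 4 (remaining 8 m³)
C8 (27 m³) → container 5 (remaining 23 m³)

5 containers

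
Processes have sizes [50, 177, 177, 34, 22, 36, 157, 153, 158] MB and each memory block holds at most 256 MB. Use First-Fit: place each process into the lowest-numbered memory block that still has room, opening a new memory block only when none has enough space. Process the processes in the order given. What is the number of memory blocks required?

5 memory blocks

50 MB → memory block 1 (remaining 206 MB)
177 MB → memory block 1 (remaining 29 MB)
177 MB → memory block 2 (remaining 79 MB)
34 MB → memory block 2 (remaining 45 MB)
22 MB → memory block 1 (remaining 7 MB)
36 MB → memory block 2 (remaining 9 MB)
157 MB → memory block 3 (remaining 99 MB)
153 MB → memory block 4 (remaining 103 MB)
158 MB → memory block 5 (remaining 98 MB)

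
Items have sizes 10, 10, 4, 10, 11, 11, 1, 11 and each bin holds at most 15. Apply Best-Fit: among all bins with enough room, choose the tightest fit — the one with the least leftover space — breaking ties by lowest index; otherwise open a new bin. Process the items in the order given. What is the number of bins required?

6

10 → bin 1 (remaining 5)
10 → bin 2 (remaining 5)
4 → bin 1 (remaining 1)
10 → bin 3 (remaining 5)
11 → bin 4 (remaining 4)
11 → bin 5 (remaining 4)
1 → bin 1 (remaining 0)
11 → bin 6 (remaining 4)
Final bins: [10,4,1] [10] [10] [11] [11] [11].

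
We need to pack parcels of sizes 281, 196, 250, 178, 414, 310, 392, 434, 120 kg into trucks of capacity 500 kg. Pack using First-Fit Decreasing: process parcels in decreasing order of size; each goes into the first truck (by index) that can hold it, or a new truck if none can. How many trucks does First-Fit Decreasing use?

Sorted descending: 434, 414, 392, 310, 281, 250, 196, 178, 120.
truck 1: place 434 kg, 66 kg left
truck 2: place 414 kg, 86 kg left
truck 3: place 392 kg, 108 kg left
truck 4: place 310 kg, 190 kg left
truck 5: place 281 kg, 219 kg left
truck 6: place 250 kg, 250 kg left
truck 5: place 196 kg, 23 kg left
truck 4: place 178 kg, 12 kg left
truck 6: place 120 kg, 130 kg left

6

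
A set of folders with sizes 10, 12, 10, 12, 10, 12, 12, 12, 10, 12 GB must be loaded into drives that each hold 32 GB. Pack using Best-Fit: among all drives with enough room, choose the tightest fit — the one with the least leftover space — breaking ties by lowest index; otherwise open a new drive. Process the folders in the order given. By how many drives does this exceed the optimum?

0

Best-Fit: [10,12,10] [12,10,10] [12,12] [12,12] → 4 drives.
Total size 112 GB; any packing needs at least ⌈112/32⌉ = 4 drives.
So 4 is already optimal.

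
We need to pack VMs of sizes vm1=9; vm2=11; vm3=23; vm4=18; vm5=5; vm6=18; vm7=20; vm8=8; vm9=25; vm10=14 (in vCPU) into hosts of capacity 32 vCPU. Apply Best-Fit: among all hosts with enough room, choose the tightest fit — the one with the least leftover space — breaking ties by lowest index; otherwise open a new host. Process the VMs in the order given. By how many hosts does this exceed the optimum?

Best-Fit: [9,11,8] [23,5] [18,14] [18] [20] [25] → 6 hosts.
Total size 151 vCPU; any packing needs at least ⌈151/32⌉ = 5 hosts.
An optimal packing achieves that bound: [25,5] [23,9] [20,11] [18,14] [18,8] → 5 hosts.
Excess: 6 − 5 = 1.

1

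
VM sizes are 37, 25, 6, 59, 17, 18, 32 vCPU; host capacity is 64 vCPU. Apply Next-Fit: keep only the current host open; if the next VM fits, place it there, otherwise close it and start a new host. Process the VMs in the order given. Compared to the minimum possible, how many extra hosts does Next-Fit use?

1

Next-Fit: [37,25] [6] [59] [17,18] [32] → 5 hosts.
Total size 194 vCPU; any packing needs at least ⌈194/64⌉ = 4 hosts.
An optimal packing achieves that bound: [59] [37,25] [32,18,6] [17] → 4 hosts.
Excess: 5 − 4 = 1.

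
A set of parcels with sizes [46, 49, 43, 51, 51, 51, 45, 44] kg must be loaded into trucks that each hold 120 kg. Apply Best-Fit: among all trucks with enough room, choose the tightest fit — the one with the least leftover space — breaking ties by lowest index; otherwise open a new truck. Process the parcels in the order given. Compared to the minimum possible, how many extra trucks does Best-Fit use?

0

Best-Fit: [46,49] [43,51] [51,51] [45,44] → 4 trucks.
Total size 380 kg; any packing needs at least ⌈380/120⌉ = 4 trucks.
So 4 is already optimal.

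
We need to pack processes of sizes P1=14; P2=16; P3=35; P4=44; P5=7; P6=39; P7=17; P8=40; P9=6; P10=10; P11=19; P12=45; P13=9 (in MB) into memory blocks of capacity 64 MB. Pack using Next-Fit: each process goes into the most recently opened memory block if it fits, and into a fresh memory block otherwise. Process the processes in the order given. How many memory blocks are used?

Put P1 (14 MB) in memory block 1; 50 MB remain.
Put P2 (16 MB) in memory block 1; 34 MB remain.
Put P3 (35 MB) in memory block 2; 29 MB remain.
Put P4 (44 MB) in memory block 3; 20 MB remain.
Put P5 (7 MB) in memory block 3; 13 MB remain.
Put P6 (39 MB) in memory block 4; 25 MB remain.
Put P7 (17 MB) in memory block 4; 8 MB remain.
Put P8 (40 MB) in memory block 5; 24 MB remain.
Put P9 (6 MB) in memory block 5; 18 MB remain.
Put P10 (10 MB) in memory block 5; 8 MB remain.
Put P11 (19 MB) in memory block 6; 45 MB remain.
Put P12 (45 MB) in memory block 6; 0 MB remain.
Put P13 (9 MB) in memory block 7; 55 MB remain.
Final memory blocks: [14,16] [35] [44,7] [39,17] [40,6,10] [19,45] [9].

7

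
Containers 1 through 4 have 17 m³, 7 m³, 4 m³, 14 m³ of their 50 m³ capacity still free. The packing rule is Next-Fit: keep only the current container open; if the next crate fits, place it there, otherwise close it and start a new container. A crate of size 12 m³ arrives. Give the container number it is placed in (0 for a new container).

Next-Fit only looks at container 4, which has 14 m³ free.
12 m³ fits there.

4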